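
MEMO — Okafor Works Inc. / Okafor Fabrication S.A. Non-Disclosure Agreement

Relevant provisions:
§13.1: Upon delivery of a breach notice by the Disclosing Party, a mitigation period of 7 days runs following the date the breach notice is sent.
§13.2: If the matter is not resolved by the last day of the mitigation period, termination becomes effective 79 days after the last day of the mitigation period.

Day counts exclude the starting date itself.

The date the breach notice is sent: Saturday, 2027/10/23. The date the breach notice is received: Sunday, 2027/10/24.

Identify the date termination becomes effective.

2028/01/17

Adding 7 calendar days to 2027/10/23 gives 2027/10/30, which is the last day of the mitigation period.
The date termination becomes effective: 79 calendar days after 2027/10/30 is 2028/01/17.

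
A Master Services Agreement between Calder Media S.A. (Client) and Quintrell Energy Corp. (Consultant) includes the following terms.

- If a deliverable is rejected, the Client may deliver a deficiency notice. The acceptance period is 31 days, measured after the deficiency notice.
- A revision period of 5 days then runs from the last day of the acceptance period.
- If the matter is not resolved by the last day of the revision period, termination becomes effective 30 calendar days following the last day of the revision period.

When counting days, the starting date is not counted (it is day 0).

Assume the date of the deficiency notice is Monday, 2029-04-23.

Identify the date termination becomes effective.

2029-06-28

Adding 31 calendar days to 2029-04-23 gives 2029-05-24, which is the last day of the acceptance period.
Adding 5 calendar days to 2029-05-24 gives 2029-05-29, which is the last day of the revision period.
The date termination becomes effective: 30 calendar days after 2029-05-29 is 2029-06-28.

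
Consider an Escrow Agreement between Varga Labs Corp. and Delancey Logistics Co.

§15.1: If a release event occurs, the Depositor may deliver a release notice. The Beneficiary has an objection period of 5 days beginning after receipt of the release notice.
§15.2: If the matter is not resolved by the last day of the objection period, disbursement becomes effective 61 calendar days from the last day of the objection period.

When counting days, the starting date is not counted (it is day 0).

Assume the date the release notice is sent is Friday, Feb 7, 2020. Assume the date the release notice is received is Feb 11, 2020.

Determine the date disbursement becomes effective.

Apr 17, 2020

The last day of the objection period: 5 calendar days after Feb 11, 2020 is Feb 16, 2020.
Adding 61 calendar days to Feb 16, 2020 gives Apr 17, 2020, which is the date disbursement becomes effective.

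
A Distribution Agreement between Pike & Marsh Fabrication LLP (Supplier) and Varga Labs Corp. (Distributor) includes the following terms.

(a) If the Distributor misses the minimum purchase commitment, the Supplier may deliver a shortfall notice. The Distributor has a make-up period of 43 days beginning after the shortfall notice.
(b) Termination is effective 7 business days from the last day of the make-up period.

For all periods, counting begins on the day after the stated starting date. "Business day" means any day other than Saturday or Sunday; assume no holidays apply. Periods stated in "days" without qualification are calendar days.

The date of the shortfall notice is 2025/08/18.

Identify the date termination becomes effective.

The last day of the make-up period: 43 calendar days after 2025/08/18 is 2025/09/30.
The date termination becomes effective: 7 business days after Tuesday, 2025/09/30, skipping weekends — Oct 1, Oct 2, Oct 3, Oct 6, Oct 7, Oct 8, Oct 9 — lands on Thursday, 2025/10/09.

2025/10/09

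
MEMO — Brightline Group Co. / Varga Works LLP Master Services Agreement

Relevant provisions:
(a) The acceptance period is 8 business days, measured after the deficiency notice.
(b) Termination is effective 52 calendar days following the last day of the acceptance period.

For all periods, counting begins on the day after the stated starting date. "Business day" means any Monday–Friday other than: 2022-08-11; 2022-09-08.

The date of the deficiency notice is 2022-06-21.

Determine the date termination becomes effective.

2022-08-22

The last day of the acceptance period: counting 8 business days from Tuesday, 2022-06-21 (Jun 22, Jun 23, Jun 24, Jun 27, Jun 28, Jun 29, Jun 30, Jul 1, skipping weekends) reaches Friday, 2022-07-01.
The date termination becomes effective: 2022-07-01 + 52 days = 2022-08-22.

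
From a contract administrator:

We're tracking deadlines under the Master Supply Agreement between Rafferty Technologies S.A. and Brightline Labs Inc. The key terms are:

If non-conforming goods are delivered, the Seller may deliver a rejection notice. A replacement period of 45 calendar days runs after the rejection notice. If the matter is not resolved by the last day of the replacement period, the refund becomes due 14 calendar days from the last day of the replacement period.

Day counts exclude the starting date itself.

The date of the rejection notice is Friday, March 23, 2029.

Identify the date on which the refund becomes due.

May 21, 2029

The last day of the replacement period: 45 calendar days after March 23, 2029 is May 7, 2029.
Adding 14 calendar days to May 7, 2029 gives May 21, 2029, which is the date on which the refund becomes due.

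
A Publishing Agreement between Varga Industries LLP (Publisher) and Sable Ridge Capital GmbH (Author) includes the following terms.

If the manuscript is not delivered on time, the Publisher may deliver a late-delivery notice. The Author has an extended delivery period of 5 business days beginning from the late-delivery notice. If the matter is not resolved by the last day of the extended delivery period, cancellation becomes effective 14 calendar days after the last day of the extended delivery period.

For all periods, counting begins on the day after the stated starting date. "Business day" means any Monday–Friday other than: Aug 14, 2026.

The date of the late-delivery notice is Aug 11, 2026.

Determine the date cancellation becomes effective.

Sep 2, 2026

From Tuesday, Aug 11, 2026, 5 business days (Aug 12, Aug 13, Aug 17, Aug 18, Aug 19, skipping weekends and the listed holiday on Aug 14) brings us to Wednesday, Aug 19, 2026, which is the last day of the extended delivery period.
The date cancellation becomes effective: 14 calendar days after Aug 19, 2026 is Sep 2, 2026.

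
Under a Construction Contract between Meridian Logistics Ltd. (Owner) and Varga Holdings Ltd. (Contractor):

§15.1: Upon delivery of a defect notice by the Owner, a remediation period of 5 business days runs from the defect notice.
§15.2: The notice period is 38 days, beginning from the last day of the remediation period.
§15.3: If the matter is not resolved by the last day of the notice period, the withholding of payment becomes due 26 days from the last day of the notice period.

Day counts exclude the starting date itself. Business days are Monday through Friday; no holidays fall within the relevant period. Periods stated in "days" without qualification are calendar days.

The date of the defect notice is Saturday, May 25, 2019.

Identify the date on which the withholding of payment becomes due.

August 3, 2019

The last day of the remediation period: 5 business days after Saturday, May 25, 2019, skipping weekends — May 27, May 28, May 29, May 30, May 31 — lands on Friday, May 31, 2019.
The last day of the notice period: 38 calendar days after May 31, 2019 is July 8, 2019.
The date on which the withholding of payment becomes due: 26 calendar days after July 8, 2019 is August 3, 2019.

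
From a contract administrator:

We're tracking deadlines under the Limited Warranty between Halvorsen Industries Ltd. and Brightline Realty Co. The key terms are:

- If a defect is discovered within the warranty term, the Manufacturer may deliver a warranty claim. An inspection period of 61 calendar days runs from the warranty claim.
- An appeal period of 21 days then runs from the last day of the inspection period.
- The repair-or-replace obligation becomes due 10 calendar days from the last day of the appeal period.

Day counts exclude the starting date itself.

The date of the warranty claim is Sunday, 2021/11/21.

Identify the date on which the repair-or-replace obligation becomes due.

2022/02/21

The last day of the inspection period: 2021/11/21 + 61 days = 2022/01/21.
Adding 21 calendar days to 2022/01/21 gives 2022/02/11, which is the last day of the appeal period.
The date on which the repair-or-replace obligation becomes due: 2022/02/11 + 10 days = 2022/02/21.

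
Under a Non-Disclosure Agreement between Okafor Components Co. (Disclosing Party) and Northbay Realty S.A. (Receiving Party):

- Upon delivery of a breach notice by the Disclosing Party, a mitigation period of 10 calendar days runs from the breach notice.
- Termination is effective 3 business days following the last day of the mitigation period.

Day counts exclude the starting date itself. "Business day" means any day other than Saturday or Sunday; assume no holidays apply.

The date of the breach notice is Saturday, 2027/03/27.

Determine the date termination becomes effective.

2027/04/09

Adding 10 calendar days to 2027/03/27 gives 2027/04/06, which is the last day of the mitigation period.
From Tuesday, 2027/04/06, 3 business days (Apr 7, Apr 8, Apr 9, skipping weekends) brings us to Friday, 2027/04/09, which is the date termination becomes effective.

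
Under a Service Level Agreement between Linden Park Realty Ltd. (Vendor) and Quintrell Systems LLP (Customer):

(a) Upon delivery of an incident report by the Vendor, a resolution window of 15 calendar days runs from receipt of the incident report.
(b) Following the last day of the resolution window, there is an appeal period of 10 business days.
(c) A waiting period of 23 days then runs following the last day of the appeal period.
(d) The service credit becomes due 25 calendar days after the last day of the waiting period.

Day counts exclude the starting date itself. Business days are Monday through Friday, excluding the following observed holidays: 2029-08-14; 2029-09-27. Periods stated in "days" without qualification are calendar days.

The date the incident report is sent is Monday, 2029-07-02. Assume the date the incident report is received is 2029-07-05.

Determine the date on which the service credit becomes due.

2029-09-20

The last day of the resolution window: 15 calendar days after 2029-07-05 is 2029-07-20.
From Friday, 2029-07-20, 10 business days (Jul 23, Jul 24, Jul 25, Jul 26, Jul 27, Jul 30, Jul 31, Aug 1, Aug 2, Aug 3, skipping weekends) brings us to Friday, 2029-08-03, which is the last day of the appeal period.
The last day of the waiting period: 2029-08-03 + 23 days = 2029-08-26.
Adding 25 calendar days to 2029-08-26 gives 2029-09-20, which is the date on which the service credit becomes due.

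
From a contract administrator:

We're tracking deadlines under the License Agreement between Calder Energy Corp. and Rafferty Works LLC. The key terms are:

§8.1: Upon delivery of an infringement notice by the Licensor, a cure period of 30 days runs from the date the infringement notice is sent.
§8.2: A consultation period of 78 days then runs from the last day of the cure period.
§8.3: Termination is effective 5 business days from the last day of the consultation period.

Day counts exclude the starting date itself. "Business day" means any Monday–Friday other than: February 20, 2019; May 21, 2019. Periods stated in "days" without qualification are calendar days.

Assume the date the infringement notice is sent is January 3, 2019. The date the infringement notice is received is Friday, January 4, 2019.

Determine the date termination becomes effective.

April 26, 2019

Adding 30 calendar days to January 3, 2019 gives February 2, 2019, which is the last day of the cure period.
The last day of the consultation period: 78 calendar days after February 2, 2019 is April 21, 2019.
From Sunday, April 21, 2019, 5 business days (Apr 22, Apr 23, Apr 24, Apr 25, Apr 26, skipping weekends) brings us to Friday, April 26, 2019, which is the date termination becomes effective.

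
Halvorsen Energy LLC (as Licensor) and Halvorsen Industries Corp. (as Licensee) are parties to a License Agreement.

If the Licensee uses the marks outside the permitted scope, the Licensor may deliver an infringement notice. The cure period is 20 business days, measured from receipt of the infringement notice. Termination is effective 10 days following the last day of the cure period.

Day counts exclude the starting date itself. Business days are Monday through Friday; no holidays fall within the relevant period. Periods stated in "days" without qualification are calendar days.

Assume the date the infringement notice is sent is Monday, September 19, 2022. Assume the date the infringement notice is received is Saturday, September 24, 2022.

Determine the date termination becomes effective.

October 31, 2022

The last day of the cure period: counting 20 business days from Saturday, September 24, 2022 (Sep 26, Sep 27, Sep 28, Sep 29, …, Oct 19, Oct 20, Oct 21, skipping weekends) reaches Friday, October 21, 2022.
The date termination becomes effective: 10 calendar days after October 21, 2022 is October 31, 2022.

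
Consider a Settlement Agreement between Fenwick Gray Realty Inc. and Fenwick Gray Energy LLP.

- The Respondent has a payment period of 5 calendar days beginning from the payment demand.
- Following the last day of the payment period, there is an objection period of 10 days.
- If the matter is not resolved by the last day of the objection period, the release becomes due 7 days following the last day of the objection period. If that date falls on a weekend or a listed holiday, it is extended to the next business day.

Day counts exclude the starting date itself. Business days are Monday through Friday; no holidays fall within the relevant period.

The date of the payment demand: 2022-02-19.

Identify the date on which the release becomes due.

2022-03-14

The last day of the payment period: 2022-02-19 + 5 days = 2022-02-24.
The last day of the objection period: 10 calendar days after 2022-02-24 is 2022-03-06.
Adding 7 calendar days to 2022-03-06 gives 2022-03-13, which is the date on which the release becomes due. That falls on a Sunday, so it rolls to the next business day, Monday, 2022-03-14.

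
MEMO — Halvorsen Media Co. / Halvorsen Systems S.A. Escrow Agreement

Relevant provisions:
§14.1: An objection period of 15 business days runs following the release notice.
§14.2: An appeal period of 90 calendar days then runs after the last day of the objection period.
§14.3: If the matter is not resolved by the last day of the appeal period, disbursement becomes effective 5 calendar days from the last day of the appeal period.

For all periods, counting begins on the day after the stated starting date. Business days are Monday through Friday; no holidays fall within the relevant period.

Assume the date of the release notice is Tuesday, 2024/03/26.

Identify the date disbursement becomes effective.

From Tuesday, 2024/03/26, 15 business days (Mar 27, Mar 28, Mar 29, Apr 1, …, Apr 12, Apr 15, Apr 16, skipping weekends) brings us to Tuesday, 2024/04/16, which is the last day of the objection period.
The last day of the appeal period: 2024/04/16 + 90 days = 2024/07/15.
The date disbursement becomes effective: 2024/07/15 + 5 days = 2024/07/20.

2024/07/20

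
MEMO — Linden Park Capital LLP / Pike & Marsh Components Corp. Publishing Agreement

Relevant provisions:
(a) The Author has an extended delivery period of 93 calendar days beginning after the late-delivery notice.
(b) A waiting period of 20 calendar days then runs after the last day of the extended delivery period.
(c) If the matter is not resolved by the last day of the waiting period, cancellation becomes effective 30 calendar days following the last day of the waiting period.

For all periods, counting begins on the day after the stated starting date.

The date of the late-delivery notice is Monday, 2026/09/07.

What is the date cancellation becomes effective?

2027/01/28

The last day of the extended delivery period: 93 calendar days after 2026/09/07 is 2026/12/09.
The last day of the waiting period: 20 calendar days after 2026/12/09 is 2026/12/29.
The date cancellation becomes effective: 30 calendar days after 2026/12/29 is 2027/01/28.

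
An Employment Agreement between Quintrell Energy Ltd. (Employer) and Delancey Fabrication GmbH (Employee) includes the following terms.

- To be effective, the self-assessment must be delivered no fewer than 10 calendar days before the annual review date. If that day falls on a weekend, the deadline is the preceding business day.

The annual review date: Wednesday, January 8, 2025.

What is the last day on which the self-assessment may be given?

Counting back 10 calendar days from January 8, 2025 gives December 29, 2024. That is a Sunday, so the deadline moves back to Friday, December 27, 2024.

December 27, 2024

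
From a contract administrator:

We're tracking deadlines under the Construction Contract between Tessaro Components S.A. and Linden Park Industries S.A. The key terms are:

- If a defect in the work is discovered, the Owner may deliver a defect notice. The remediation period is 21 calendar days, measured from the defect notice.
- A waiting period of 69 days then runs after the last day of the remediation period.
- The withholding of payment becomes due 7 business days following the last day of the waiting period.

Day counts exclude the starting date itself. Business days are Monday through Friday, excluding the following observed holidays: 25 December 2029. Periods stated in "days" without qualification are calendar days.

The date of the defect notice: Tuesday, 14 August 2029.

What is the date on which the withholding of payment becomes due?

21 November 2029

The last day of the remediation period: 14 August 2029 + 21 days = 4 September 2029.
The last day of the waiting period: 69 calendar days after 4 September 2029 is 12 November 2029.
The date on which the withholding of payment becomes due: counting 7 business days from Monday, 12 November 2029 (Nov 13, Nov 14, Nov 15, Nov 16, Nov 19, Nov 20, Nov 21, skipping weekends) reaches Wednesday, 21 November 2029.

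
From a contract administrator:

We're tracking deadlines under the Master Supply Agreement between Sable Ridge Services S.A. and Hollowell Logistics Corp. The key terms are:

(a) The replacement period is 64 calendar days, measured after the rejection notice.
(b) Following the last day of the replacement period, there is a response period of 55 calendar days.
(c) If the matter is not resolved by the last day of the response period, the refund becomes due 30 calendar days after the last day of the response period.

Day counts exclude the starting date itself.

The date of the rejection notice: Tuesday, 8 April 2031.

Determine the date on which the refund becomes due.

The last day of the replacement period: 8 April 2031 + 64 days = 11 June 2031.
The last day of the response period: 11 June 2031 + 55 days = 5 August 2031.
Adding 30 calendar days to 5 August 2031 gives 4 September 2031, which is the date on which the refund becomes due.

4 September 2031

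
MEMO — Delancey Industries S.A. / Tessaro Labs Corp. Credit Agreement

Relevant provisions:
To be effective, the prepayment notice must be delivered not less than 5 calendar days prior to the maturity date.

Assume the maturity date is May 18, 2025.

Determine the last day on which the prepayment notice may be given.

May 13, 2025

May 18, 2025 minus 5 days is May 13, 2025.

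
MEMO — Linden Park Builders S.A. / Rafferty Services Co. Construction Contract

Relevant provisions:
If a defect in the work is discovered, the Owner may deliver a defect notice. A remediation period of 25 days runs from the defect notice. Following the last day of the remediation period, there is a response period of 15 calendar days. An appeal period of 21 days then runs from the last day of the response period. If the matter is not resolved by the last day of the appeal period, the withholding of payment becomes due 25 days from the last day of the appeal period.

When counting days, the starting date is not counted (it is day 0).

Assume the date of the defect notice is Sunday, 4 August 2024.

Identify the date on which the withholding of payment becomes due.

The last day of the remediation period: 25 calendar days after 4 August 2024 is 29 August 2024.
The last day of the response period: 29 August 2024 + 15 days = 13 September 2024.
The last day of the appeal period: 21 calendar days after 13 September 2024 is 4 October 2024.
The date on which the withholding of payment becomes due: 25 calendar days after 4 October 2024 is 29 October 2024.

29 October 2024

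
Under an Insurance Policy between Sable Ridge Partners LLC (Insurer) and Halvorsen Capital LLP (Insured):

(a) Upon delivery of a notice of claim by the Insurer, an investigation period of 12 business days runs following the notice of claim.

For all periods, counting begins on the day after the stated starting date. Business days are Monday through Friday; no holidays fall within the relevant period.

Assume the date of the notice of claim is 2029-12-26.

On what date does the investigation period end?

2030-01-11

The last day of the investigation period: 12 business days after Wednesday, 2029-12-26, skipping weekends — Dec 27, Dec 28, Dec 31, Jan 1, …, Jan 9, Jan 10, Jan 11 — lands on Friday, 2030-01-11.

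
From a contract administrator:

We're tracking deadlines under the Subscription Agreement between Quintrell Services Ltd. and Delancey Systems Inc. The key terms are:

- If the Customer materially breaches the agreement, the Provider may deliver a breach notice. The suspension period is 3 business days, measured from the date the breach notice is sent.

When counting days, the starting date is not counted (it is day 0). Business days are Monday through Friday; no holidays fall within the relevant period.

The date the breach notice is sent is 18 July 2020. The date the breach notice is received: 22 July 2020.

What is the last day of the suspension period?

22 July 2020

The last day of the suspension period: 3 business days after Saturday, 18 July 2020, skipping weekends — Jul 20, Jul 21, Jul 22 — lands on Wednesday, 22 July 2020.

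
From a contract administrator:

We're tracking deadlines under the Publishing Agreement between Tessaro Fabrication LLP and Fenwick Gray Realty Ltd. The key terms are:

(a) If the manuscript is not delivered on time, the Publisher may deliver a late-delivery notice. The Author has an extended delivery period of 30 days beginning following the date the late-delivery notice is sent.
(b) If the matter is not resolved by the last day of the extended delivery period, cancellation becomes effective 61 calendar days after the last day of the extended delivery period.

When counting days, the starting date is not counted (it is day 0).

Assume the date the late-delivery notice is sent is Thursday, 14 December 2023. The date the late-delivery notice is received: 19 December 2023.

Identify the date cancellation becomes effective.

Adding 30 calendar days to 14 December 2023 gives 13 January 2024, which is the last day of the extended delivery period.
Adding 61 calendar days to 13 January 2024 gives 14 March 2024, which is the date cancellation becomes effective.

14 March 2024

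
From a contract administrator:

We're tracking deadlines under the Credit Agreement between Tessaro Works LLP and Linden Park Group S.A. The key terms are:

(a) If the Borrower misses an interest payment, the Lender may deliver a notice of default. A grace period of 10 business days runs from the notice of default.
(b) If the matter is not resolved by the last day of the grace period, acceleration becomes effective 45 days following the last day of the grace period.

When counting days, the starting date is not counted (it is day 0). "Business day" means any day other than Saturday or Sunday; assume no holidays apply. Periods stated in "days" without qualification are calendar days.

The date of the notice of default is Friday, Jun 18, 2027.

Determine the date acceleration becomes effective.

The last day of the grace period: 10 business days after Friday, Jun 18, 2027, skipping weekends — Jun 21, Jun 22, Jun 23, Jun 24, Jun 25, Jun 28, Jun 29, Jun 30, Jul 1, Jul 2 — lands on Friday, Jul 2, 2027.
Adding 45 calendar days to Jul 2, 2027 gives Aug 16, 2027, which is the date acceleration becomes effective.

Aug 16, 2027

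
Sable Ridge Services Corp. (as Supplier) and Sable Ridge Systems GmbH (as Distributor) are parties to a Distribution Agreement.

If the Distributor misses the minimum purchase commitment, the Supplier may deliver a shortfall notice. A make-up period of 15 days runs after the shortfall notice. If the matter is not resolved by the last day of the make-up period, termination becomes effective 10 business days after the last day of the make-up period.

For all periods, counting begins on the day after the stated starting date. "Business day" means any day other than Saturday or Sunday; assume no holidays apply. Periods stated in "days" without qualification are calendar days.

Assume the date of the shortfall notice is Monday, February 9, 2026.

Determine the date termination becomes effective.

The last day of the make-up period: 15 calendar days after February 9, 2026 is February 24, 2026.
From Tuesday, February 24, 2026, 10 business days (Feb 25, Feb 26, Feb 27, Mar 2, Mar 3, Mar 4, Mar 5, Mar 6, Mar 9, Mar 10, skipping weekends) brings us to Tuesday, March 10, 2026, which is the date termination becomes effective.

March 10, 2026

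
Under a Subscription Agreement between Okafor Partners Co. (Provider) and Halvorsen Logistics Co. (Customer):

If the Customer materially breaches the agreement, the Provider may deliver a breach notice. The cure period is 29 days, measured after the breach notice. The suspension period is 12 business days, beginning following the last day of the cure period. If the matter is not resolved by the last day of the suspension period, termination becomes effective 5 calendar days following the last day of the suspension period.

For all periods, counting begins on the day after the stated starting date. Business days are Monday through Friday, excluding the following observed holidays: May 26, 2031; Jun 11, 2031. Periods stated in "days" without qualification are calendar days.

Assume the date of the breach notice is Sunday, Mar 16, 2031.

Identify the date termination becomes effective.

The last day of the cure period: 29 calendar days after Mar 16, 2031 is Apr 14, 2031.
The last day of the suspension period: 12 business days after Monday, Apr 14, 2031, skipping weekends — Apr 15, Apr 16, Apr 17, Apr 18, …, Apr 28, Apr 29, Apr 30 — lands on Wednesday, Apr 30, 2031.
The date termination becomes effective: Apr 30, 2031 + 5 days = May 5, 2031.

May 5, 2031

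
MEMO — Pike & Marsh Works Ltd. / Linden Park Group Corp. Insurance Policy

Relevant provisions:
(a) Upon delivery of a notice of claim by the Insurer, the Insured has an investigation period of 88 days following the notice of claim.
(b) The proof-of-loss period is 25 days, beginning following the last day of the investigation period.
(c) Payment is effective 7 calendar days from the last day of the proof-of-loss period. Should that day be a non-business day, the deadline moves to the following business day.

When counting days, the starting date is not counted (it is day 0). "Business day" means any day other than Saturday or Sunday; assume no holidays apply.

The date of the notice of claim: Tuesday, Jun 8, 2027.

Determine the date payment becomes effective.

Adding 88 calendar days to Jun 8, 2027 gives Sep 4, 2027, which is the last day of the investigation period.
The last day of the proof-of-loss period: 25 calendar days after Sep 4, 2027 is Sep 29, 2027.
Adding 7 calendar days to Sep 29, 2027 gives Oct 6, 2027, which is the date payment becomes effective. Oct 6, 2027 is a Wednesday, so no roll-forward applies.

Oct 6, 2027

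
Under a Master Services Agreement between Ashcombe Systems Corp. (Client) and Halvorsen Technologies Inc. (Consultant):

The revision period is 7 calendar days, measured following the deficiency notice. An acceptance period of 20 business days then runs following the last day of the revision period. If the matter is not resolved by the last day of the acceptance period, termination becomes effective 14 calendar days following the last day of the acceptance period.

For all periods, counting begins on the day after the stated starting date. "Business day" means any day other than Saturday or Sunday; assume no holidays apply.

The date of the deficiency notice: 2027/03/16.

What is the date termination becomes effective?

2027/05/04

The last day of the revision period: 2027/03/16 + 7 days = 2027/03/23.
From Tuesday, 2027/03/23, 20 business days (Mar 24, Mar 25, Mar 26, Mar 29, …, Apr 16, Apr 19, Apr 20, skipping weekends) brings us to Tuesday, 2027/04/20, which is the last day of the acceptance period.
The date termination becomes effective: 14 calendar days after 2027/04/20 is 2027/05/04.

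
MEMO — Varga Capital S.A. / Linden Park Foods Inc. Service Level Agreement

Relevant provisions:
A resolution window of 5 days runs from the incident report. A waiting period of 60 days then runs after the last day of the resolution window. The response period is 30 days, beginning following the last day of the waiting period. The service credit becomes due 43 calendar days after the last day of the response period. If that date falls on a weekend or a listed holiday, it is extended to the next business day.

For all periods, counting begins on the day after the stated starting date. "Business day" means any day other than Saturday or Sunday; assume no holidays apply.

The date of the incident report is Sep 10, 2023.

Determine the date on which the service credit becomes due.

Adding 5 calendar days to Sep 10, 2023 gives Sep 15, 2023, which is the last day of the resolution window.
The last day of the waiting period: 60 calendar days after Sep 15, 2023 is Nov 14, 2023.
The last day of the response period: 30 calendar days after Nov 14, 2023 is Dec 14, 2023.
The date on which the service credit becomes due: Dec 14, 2023 + 43 days = Jan 26, 2024. Jan 26, 2024 is a Friday, so no roll-forward applies.

Jan 26, 2024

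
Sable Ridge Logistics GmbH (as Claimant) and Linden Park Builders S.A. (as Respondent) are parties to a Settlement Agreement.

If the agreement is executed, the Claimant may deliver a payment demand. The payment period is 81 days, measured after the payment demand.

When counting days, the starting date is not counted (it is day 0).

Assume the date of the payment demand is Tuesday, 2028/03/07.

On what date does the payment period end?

Adding 81 calendar days to 2028/03/07 gives 2028/05/27, which is the last day of the payment period.

2028/05/27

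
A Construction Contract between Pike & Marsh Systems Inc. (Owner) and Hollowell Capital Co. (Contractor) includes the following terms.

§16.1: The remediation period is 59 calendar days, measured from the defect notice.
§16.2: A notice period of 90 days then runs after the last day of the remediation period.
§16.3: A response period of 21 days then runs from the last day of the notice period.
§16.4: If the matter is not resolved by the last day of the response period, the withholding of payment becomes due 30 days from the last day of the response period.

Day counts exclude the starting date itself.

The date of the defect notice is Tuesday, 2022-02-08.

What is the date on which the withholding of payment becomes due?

Adding 59 calendar days to 2022-02-08 gives 2022-04-08, which is the last day of the remediation period.
Adding 90 calendar days to 2022-04-08 gives 2022-07-07, which is the last day of the notice period.
The last day of the response period: 2022-07-07 + 21 days = 2022-07-28.
The date on which the withholding of payment becomes due: 30 calendar days after 2022-07-28 is 2022-08-27.

2022-08-27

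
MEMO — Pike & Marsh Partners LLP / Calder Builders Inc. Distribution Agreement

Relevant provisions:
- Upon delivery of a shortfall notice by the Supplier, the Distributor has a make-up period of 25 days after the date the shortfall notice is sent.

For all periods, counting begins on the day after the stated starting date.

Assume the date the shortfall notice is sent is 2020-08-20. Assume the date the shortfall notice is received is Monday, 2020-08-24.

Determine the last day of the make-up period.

The last day of the make-up period: 25 calendar days after 2020-08-20 is 2020-09-14.

2020-09-14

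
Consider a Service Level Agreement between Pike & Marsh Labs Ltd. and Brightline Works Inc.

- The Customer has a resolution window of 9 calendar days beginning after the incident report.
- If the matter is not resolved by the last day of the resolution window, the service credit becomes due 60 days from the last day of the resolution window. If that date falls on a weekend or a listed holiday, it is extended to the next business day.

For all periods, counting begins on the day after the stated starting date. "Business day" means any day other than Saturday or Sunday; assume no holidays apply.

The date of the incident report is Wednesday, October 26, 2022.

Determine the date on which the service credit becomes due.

The last day of the resolution window: 9 calendar days after October 26, 2022 is November 4, 2022.
Adding 60 calendar days to November 4, 2022 gives January 3, 2023, which is the date on which the service credit becomes due. January 3, 2023 is a Tuesday, so no roll-forward applies.

January 3, 2023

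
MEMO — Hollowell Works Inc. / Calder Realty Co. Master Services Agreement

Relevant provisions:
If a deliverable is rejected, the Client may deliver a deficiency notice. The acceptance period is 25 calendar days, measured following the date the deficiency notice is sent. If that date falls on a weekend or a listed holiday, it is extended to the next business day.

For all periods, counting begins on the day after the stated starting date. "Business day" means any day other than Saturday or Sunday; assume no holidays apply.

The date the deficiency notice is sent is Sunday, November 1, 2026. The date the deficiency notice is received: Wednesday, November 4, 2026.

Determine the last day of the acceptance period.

The last day of the acceptance period: 25 calendar days after November 1, 2026 is November 26, 2026. November 26, 2026 is a Thursday, so no roll-forward applies.

November 26, 2026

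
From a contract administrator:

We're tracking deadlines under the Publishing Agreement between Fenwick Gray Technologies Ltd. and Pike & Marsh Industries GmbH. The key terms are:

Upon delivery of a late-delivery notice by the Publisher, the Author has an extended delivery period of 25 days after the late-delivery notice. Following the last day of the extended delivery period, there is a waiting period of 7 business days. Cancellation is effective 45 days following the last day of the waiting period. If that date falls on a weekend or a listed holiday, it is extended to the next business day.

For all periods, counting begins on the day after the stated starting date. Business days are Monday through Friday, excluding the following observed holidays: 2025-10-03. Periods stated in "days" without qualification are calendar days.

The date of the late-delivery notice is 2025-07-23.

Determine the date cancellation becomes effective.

2025-10-10

Adding 25 calendar days to 2025-07-23 gives 2025-08-17, which is the last day of the extended delivery period.
From Sunday, 2025-08-17, 7 business days (Aug 18, Aug 19, Aug 20, Aug 21, Aug 22, Aug 25, Aug 26, skipping weekends) brings us to Tuesday, 2025-08-26, which is the last day of the waiting period.
The date cancellation becomes effective: 2025-08-26 + 45 days = 2025-10-10. 2025-10-10 is a Friday and is not a listed holiday, so no roll-forward applies.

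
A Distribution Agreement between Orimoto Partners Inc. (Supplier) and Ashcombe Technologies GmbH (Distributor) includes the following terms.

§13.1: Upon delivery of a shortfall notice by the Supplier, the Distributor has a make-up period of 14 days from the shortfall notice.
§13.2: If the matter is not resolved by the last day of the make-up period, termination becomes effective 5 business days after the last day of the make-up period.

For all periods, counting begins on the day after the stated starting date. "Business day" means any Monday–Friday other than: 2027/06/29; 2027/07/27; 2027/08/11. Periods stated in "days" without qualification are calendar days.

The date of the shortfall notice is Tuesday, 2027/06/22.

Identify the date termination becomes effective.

2027/07/13

Adding 14 calendar days to 2027/06/22 gives 2027/07/06, which is the last day of the make-up period.
The date termination becomes effective: 5 business days after Tuesday, 2027/07/06, skipping weekends — Jul 7, Jul 8, Jul 9, Jul 12, Jul 13 — lands on Tuesday, 2027/07/13.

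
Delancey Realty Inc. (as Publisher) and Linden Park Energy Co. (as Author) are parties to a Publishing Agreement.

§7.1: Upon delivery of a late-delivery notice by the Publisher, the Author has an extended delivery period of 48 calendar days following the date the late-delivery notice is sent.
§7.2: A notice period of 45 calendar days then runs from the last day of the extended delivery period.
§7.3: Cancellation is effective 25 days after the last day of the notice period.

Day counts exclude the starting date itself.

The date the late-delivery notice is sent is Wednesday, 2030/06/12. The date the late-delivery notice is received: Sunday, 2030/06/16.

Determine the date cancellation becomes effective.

The last day of the extended delivery period: 2030/06/12 + 48 days = 2030/07/30.
Adding 45 calendar days to 2030/07/30 gives 2030/09/13, which is the last day of the notice period.
The date cancellation becomes effective: 25 calendar days after 2030/09/13 is 2030/10/08.

2030/10/08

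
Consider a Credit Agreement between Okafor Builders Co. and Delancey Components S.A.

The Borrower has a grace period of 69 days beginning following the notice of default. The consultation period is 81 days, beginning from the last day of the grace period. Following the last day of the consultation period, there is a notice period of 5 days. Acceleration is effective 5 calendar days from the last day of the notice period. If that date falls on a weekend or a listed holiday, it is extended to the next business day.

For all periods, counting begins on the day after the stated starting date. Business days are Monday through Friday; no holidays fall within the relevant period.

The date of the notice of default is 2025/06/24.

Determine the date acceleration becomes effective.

2025/12/01

The last day of the grace period: 2025/06/24 + 69 days = 2025/09/01.
Adding 81 calendar days to 2025/09/01 gives 2025/11/21, which is the last day of the consultation period.
Adding 5 calendar days to 2025/11/21 gives 2025/11/26, which is the last day of the notice period.
Adding 5 calendar days to 2025/11/26 gives 2025/12/01, which is the date acceleration becomes effective. 2025/12/01 is a Monday, so no roll-forward applies.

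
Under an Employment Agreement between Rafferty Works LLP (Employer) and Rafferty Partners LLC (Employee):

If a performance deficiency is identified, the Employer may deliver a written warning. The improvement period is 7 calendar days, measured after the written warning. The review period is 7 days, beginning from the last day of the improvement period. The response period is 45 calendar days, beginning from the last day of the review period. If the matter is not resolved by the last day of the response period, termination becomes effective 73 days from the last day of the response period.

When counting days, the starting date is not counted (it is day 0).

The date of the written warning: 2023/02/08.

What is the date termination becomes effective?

Adding 7 calendar days to 2023/02/08 gives 2023/02/15, which is the last day of the improvement period.
The last day of the review period: 2023/02/15 + 7 days = 2023/02/22.
The last day of the response period: 2023/02/22 + 45 days = 2023/04/08.
Adding 73 calendar days to 2023/04/08 gives 2023/06/20, which is the date termination becomes effective.

2023/06/20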